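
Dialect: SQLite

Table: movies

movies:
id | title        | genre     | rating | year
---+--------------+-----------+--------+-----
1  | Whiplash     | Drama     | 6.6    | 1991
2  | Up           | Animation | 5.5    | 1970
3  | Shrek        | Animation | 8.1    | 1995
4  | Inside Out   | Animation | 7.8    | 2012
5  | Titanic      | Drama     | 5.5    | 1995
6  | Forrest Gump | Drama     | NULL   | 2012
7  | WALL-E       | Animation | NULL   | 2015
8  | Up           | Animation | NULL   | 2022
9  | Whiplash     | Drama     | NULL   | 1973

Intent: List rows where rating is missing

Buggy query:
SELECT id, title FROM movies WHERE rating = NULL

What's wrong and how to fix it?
Bug: '= NULL' is always unknown in SQL three-valued logic, so no rows match

Fix: Use IS NULL to test for NULL

Corrected query:
SELECT id, title FROM movies WHERE rating IS NULL

Result:
id | title       
---+-------------
6  | Forrest Gump
7  | WALL-E      
8  | Up          
9  | Whiplash    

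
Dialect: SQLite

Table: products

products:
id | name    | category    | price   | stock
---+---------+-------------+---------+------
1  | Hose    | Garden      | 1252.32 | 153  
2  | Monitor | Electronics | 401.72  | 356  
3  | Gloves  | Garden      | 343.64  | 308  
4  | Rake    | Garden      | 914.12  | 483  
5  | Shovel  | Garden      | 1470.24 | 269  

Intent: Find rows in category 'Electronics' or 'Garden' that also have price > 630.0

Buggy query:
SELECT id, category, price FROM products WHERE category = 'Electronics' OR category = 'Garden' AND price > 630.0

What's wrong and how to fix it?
Bug: Without parentheses, AND is evaluated before OR, so the price filter only applies to the 'Garden' branch

Fix: Add parentheses around the OR so the AND applies to both alternatives

Corrected query:
SELECT id, category, price FROM products WHERE (category = 'Electronics' OR category = 'Garden') AND price > 630.0

Result:
id | category | price  
---+----------+--------
1  | Garden   | 1252.32
4  | Garden   | 914.12 
5  | Garden   | 1470.24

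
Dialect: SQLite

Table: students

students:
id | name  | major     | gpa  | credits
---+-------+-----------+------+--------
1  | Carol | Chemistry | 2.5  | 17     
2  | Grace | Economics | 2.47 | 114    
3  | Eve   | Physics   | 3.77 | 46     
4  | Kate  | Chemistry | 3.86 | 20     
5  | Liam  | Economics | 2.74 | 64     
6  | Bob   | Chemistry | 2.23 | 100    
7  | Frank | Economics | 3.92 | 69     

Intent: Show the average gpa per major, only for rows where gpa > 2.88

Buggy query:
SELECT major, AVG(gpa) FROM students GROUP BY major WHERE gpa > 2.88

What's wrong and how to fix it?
Bug: Row-level WHERE must come before GROUP BY in the clause order

Fix: Place WHERE between FROM and GROUP BY

Corrected query:
SELECT major, AVG(gpa) FROM students WHERE gpa > 2.88 GROUP BY major

Result:
major     | AVG(gpa)
----------+---------
Chemistry | 3.86    
Economics | 3.92    
Physics   | 3.77    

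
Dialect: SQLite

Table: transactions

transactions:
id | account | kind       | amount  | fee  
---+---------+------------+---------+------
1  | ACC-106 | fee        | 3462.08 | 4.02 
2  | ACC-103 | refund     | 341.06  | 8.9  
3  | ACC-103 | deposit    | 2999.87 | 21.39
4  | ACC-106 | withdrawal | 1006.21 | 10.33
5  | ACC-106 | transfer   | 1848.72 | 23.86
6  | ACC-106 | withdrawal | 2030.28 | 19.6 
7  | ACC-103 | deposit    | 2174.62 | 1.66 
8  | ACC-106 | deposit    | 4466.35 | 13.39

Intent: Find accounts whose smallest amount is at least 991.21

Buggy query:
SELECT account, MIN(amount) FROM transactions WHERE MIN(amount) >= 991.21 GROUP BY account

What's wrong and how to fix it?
Bug: MIN() in WHERE is a misuse of aggregate

Fix: Replace WHERE with HAVING after the GROUP BY

Corrected query:
SELECT account, MIN(amount) FROM transactions GROUP BY account HAVING MIN(amount) >= 991.21

Result:
account | MIN(amount)
--------+------------
ACC-106 | 1006.21    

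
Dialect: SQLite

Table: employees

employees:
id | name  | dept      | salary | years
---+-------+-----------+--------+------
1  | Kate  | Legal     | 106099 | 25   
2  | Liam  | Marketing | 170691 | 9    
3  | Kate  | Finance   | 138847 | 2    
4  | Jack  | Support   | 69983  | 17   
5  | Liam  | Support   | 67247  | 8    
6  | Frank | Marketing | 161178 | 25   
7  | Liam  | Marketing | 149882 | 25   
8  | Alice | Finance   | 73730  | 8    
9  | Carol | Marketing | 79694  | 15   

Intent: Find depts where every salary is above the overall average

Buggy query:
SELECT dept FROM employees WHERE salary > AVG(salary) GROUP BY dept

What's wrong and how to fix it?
Bug: WHERE evaluates per row before aggregation, so AVG() is unavailable

Fix: Compute the overall average in a scalar subquery and compare each group's MIN against it in HAVING

Corrected query:
SELECT dept FROM employees GROUP BY dept HAVING MIN(salary) > (SELECT AVG(salary) FROM employees)

Result:
(no rows)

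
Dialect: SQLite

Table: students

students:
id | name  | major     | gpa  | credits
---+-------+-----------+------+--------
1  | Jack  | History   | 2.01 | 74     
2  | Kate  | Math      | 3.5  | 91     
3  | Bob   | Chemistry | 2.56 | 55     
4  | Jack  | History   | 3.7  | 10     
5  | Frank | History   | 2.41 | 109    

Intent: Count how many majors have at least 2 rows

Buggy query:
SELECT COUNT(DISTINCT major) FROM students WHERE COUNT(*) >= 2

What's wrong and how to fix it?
Bug: WHERE filters individual rows, not groups, so a group-level COUNT is invalid there

Fix: Use a subquery that GROUPs and filters with HAVING, then count its rows

Corrected query:
SELECT COUNT(*) FROM (SELECT major FROM students GROUP BY major HAVING COUNT(*) >= 2)

Result:
COUNT(*)
--------
1       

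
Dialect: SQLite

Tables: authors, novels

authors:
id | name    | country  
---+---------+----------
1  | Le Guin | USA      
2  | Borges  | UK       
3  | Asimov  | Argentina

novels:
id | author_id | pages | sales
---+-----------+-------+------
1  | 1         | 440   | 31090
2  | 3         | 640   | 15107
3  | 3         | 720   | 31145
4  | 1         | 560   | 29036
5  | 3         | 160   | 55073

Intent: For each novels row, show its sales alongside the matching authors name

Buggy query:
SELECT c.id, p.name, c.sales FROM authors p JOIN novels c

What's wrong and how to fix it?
Bug: JOIN with no ON clause produces a cartesian product; every novels row pairs with every authors row

Fix: Add ON c.author_id = p.id to the JOIN

Corrected query:
SELECT c.id, p.name, c.sales FROM authors p JOIN novels c ON c.author_id = p.id

Result:
id | name    | sales
---+---------+------
1  | Le Guin | 31090
2  | Asimov  | 15107
3  | Asimov  | 31145
4  | Le Guin | 29036
5  | Asimov  | 55073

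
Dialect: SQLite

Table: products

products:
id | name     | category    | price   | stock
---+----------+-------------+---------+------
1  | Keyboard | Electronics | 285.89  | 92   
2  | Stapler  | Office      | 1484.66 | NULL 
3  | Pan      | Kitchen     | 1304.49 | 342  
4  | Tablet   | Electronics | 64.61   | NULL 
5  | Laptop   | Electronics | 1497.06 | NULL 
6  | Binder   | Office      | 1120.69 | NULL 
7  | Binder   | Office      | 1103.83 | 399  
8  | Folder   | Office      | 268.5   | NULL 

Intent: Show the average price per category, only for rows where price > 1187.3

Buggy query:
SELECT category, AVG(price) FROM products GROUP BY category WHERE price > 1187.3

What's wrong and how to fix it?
Bug: WHERE cannot follow GROUP BY

Fix: Place WHERE between FROM and GROUP BY

Corrected query:
SELECT category, AVG(price) FROM products WHERE price > 1187.3 GROUP BY category

Result:
category    | AVG(price)
------------+-----------
Electronics | 1497.06   
Kitchen     | 1304.49   
Office      | 1484.66   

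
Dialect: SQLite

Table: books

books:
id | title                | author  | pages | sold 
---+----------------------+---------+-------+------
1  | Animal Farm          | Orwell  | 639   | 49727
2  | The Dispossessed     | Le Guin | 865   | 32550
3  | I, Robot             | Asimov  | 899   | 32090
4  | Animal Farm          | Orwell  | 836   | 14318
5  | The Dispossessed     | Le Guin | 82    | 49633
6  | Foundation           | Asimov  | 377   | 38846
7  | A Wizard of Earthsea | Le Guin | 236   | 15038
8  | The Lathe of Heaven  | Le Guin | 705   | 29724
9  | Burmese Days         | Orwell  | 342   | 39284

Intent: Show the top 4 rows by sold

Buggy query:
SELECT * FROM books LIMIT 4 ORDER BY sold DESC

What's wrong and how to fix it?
Bug: ORDER BY cannot follow LIMIT; LIMIT is the final clause

Fix: Sort with ORDER BY, then apply LIMIT

Corrected query:
SELECT * FROM books ORDER BY sold DESC LIMIT 4

Result:
id | title            | author  | pages | sold 
---+------------------+---------+-------+------
1  | Animal Farm      | Orwell  | 639   | 49727
5  | The Dispossessed | Le Guin | 82    | 49633
9  | Burmese Days     | Orwell  | 342   | 39284
6  | Foundation       | Asimov  | 377   | 38846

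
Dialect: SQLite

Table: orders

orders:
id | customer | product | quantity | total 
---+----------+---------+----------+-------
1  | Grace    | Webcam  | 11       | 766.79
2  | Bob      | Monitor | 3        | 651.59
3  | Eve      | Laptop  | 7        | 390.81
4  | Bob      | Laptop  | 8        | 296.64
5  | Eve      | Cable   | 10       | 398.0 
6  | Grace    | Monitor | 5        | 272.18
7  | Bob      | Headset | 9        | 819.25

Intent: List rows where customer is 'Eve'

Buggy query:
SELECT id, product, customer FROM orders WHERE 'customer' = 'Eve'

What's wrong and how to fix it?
Bug: 'customer' in single quotes is a string literal, not the column; the comparison is literal-vs-literal and never true

Fix: Remove the quotes around the column name (or use double quotes for an identifier)

Corrected query:
SELECT id, product, customer FROM orders WHERE customer = 'Eve'

Result:
id | product | customer
---+---------+---------
3  | Laptop  | Eve     
5  | Cable   | Eve     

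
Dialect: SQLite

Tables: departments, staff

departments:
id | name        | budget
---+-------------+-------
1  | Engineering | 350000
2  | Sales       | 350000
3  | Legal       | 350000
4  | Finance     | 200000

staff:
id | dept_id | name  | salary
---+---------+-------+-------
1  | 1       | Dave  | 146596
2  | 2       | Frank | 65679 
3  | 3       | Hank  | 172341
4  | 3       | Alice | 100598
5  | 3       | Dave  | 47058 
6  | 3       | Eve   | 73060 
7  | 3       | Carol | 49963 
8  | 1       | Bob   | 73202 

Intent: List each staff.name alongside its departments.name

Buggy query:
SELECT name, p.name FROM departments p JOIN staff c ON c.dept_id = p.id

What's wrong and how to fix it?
Bug: Both tables have a 'name' column; the unqualified reference is ambiguous

Fix: Prefix ambiguous columns with the table alias

Corrected query:
SELECT c.name, p.name FROM departments p JOIN staff c ON c.dept_id = p.id

Result:
name  | name       
------+------------
Dave  | Engineering
Frank | Sales      
Hank  | Legal      
Alice | Legal      
Dave  | Legal      
Eve   | Legal      
Carol | Legal      
Bob   | Engineering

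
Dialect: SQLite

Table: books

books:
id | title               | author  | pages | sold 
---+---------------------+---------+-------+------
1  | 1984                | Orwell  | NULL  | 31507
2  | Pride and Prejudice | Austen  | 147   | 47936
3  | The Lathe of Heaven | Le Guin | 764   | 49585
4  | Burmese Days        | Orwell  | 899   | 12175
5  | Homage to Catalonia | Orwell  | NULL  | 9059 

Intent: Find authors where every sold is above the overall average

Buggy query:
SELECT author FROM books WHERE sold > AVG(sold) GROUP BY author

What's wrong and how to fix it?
Bug: WHERE evaluates per row before aggregation, so AVG() is unavailable

Fix: Use a subquery for AVG and a HAVING MIN(...) filter so the condition holds for every row in the group

Corrected query:
SELECT author FROM books GROUP BY author HAVING MIN(sold) > (SELECT AVG(sold) FROM books)

Result:
author 
-------
Austen 
Le Guin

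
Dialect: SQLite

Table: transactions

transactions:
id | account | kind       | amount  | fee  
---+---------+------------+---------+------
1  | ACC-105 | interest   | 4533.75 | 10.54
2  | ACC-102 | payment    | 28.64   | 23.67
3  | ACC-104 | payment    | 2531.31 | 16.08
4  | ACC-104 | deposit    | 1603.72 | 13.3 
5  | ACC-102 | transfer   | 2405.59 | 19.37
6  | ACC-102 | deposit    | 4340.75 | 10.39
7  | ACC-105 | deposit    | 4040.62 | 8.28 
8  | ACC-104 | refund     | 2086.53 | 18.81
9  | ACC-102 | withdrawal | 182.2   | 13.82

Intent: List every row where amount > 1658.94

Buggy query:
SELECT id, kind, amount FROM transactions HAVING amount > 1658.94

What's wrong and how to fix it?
Bug: HAVING filters the output of aggregation, but this query has no GROUP BY and no aggregate functions, so SQLite rejects it (HAVING clause on a non-aggregate query); the condition here is per row

Fix: Use WHERE for row-level filtering

Corrected query:
SELECT id, kind, amount FROM transactions WHERE amount > 1658.94

Result:
id | kind     | amount 
---+----------+--------
1  | interest | 4533.75
3  | payment  | 2531.31
5  | transfer | 2405.59
6  | deposit  | 4340.75
7  | deposit  | 4040.62
8  | refund   | 2086.53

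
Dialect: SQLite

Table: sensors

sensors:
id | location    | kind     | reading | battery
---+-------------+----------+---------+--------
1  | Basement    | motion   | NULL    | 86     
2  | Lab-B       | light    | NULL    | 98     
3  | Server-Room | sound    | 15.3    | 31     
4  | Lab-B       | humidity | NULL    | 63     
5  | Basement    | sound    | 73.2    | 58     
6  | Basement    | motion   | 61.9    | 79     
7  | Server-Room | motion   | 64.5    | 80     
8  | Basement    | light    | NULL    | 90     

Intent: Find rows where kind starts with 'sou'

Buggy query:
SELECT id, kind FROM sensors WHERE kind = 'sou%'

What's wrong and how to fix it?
Bug: Wildcards only work with LIKE; '=' treats '%' as a literal character

Fix: Use LIKE for wildcard pattern matching

Corrected query:
SELECT id, kind FROM sensors WHERE kind LIKE 'sou%'

Result:
id | kind 
---+------
3  | sound
5  | sound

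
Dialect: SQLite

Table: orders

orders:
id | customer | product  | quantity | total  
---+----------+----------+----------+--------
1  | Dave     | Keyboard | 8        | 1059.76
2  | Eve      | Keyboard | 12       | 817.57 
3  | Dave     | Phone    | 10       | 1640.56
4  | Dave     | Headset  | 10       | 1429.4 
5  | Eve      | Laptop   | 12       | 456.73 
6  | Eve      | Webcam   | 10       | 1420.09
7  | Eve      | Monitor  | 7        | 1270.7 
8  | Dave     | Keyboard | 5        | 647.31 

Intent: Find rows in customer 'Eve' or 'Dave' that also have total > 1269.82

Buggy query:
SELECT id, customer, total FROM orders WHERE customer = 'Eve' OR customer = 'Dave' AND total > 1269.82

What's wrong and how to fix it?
Bug: Without parentheses, AND is evaluated before OR, so the total filter only applies to the 'Dave' branch

Fix: Add parentheses around the OR so the AND applies to both alternatives

Corrected query:
SELECT id, customer, total FROM orders WHERE (customer = 'Eve' OR customer = 'Dave') AND total > 1269.82

Result:
id | customer | total  
---+----------+--------
3  | Dave     | 1640.56
4  | Dave     | 1429.4 
6  | Eve      | 1420.09
7  | Eve      | 1270.7 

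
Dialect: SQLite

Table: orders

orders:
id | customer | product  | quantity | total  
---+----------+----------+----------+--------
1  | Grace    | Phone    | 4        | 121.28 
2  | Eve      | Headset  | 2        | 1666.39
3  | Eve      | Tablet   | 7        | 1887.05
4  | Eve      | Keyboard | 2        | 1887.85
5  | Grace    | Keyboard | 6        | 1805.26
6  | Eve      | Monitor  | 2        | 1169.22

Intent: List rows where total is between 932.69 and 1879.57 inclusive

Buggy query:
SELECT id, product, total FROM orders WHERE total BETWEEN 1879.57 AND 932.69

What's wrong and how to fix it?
Bug: BETWEEN expects the lower bound first; with 1879.57 AND 932.69 the range is empty

Fix: Write BETWEEN 932.69 AND 1879.57

Corrected query:
SELECT id, product, total FROM orders WHERE total BETWEEN 932.69 AND 1879.57

Result:
id | product  | total  
---+----------+--------
2  | Headset  | 1666.39
5  | Keyboard | 1805.26
6  | Monitor  | 1169.22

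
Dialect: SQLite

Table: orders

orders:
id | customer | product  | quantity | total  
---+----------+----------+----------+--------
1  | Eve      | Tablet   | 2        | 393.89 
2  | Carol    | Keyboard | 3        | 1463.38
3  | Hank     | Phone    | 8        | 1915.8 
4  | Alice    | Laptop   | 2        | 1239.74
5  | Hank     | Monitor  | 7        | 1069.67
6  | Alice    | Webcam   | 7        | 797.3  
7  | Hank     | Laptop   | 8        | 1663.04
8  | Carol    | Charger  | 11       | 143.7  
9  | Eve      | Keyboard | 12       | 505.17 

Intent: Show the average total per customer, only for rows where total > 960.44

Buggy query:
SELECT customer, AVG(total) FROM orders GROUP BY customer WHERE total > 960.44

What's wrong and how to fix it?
Bug: WHERE cannot follow GROUP BY

Fix: Place WHERE between FROM and GROUP BY

Corrected query:
SELECT customer, AVG(total) FROM orders WHERE total > 960.44 GROUP BY customer

Result:
customer | AVG(total) 
---------+------------
Alice    | 1239.74    
Carol    | 1463.38    
Hank     | 1549.503333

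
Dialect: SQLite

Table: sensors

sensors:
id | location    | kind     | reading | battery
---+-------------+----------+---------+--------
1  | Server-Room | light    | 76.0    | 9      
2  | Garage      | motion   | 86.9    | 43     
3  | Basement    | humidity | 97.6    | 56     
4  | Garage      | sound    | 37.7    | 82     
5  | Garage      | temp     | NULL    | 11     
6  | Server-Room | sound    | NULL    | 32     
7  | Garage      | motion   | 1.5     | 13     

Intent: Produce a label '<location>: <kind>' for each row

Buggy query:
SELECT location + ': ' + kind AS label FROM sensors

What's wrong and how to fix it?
Bug: '+' is numeric addition; on text columns SQLite converts them to 0 instead of concatenating

Fix: Use the || operator for string concatenation

Corrected query:
SELECT location || ': ' || kind AS label FROM sensors

Result:
label             
------------------
Server-Room: light
Garage: motion    
Basement: humidity
Garage: sound     
Garage: temp      
Server-Room: sound
Garage: motion    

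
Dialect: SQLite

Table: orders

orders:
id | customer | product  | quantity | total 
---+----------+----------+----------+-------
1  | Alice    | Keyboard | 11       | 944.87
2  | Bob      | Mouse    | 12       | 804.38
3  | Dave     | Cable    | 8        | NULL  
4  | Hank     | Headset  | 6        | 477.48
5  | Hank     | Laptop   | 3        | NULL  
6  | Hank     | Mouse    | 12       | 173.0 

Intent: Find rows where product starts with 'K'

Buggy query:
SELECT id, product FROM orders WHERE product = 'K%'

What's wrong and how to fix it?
Bug: Wildcards only work with LIKE; '=' treats '%' as a literal character

Fix: Use LIKE for wildcard pattern matching

Corrected query:
SELECT id, product FROM orders WHERE product LIKE 'K%'

Result:
id | product 
---+---------
1  | Keyboard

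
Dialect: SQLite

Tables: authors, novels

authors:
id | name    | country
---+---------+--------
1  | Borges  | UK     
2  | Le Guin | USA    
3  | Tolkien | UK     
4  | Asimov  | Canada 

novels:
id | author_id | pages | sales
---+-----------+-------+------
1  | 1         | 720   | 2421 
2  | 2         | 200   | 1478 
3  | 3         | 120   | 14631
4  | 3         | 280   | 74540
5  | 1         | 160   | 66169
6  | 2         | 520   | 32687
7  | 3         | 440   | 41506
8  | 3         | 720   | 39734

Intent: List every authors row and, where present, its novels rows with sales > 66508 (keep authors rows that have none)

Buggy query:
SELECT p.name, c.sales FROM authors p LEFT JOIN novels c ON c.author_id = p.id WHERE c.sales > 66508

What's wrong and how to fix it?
Bug: A WHERE condition on the right-hand table after LEFT JOIN drops unmatched parents

Fix: Put 'c.sales > 66508' in the JOIN's ON clause instead of WHERE

Corrected query:
SELECT p.name, c.sales FROM authors p LEFT JOIN novels c ON c.author_id = p.id AND c.sales > 66508

Result:
name    | sales
--------+------
Borges  | NULL 
Le Guin | NULL 
Tolkien | 74540
Asimov  | NULL 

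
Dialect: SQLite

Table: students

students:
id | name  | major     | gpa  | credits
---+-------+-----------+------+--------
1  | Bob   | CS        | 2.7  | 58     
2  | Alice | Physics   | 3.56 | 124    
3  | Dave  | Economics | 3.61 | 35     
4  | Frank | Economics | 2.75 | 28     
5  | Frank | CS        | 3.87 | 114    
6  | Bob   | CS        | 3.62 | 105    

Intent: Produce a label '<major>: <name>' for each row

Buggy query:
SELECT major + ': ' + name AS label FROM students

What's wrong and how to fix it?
Bug: SQLite uses || for string concatenation; + coerces text to numbers (yielding 0)

Fix: Replace + with || to concatenate text

Corrected query:
SELECT major || ': ' || name AS label FROM students

Result:
label           
----------------
CS: Bob         
Physics: Alice  
Economics: Dave 
Economics: Frank
CS: Frank       
CS: Bob         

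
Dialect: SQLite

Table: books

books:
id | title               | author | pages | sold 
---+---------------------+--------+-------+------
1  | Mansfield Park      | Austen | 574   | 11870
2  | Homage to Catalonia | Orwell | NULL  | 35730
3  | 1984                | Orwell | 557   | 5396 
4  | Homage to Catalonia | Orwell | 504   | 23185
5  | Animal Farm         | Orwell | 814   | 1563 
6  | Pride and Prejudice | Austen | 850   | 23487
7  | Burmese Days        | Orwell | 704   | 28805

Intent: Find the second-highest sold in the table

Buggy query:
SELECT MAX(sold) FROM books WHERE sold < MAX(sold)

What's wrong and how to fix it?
Bug: MAX(sold) on the right of the comparison is an aggregate-in-WHERE error

Fix: Put the inner MAX in a scalar subquery

Corrected query:
SELECT MAX(sold) FROM books WHERE sold < (SELECT MAX(sold) FROM books)

Result:
MAX(sold)
---------
28805    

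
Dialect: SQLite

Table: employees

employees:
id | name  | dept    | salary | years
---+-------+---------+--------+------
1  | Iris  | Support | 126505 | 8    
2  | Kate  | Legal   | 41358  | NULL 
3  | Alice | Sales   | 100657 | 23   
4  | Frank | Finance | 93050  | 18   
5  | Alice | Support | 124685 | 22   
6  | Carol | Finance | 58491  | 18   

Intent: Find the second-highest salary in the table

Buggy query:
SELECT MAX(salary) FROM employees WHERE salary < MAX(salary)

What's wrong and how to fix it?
Bug: MAX(salary) on the right of the comparison is an aggregate-in-WHERE error

Fix: Compute the overall MAX in a subquery, then take MAX of rows below it

Corrected query:
SELECT MAX(salary) FROM employees WHERE salary < (SELECT MAX(salary) FROM employees)

Result:
MAX(salary)
-----------
124685     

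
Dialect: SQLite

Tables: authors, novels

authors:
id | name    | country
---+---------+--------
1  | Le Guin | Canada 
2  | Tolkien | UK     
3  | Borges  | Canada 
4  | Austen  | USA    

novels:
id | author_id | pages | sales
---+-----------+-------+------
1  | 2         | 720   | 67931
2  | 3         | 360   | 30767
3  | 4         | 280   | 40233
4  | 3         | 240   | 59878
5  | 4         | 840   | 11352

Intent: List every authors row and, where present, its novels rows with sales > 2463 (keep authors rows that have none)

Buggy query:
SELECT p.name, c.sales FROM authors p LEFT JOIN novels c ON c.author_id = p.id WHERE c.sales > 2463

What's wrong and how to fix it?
Bug: Filtering c.sales in WHERE discards the NULL rows produced by LEFT JOIN, turning it into an inner join

Fix: Put 'c.sales > 2463' in the JOIN's ON clause instead of WHERE

Corrected query:
SELECT p.name, c.sales FROM authors p LEFT JOIN novels c ON c.author_id = p.id AND c.sales > 2463

Result:
name    | sales
--------+------
Le Guin | NULL 
Tolkien | 67931
Borges  | 30767
Borges  | 59878
Austen  | 11352
Austen  | 40233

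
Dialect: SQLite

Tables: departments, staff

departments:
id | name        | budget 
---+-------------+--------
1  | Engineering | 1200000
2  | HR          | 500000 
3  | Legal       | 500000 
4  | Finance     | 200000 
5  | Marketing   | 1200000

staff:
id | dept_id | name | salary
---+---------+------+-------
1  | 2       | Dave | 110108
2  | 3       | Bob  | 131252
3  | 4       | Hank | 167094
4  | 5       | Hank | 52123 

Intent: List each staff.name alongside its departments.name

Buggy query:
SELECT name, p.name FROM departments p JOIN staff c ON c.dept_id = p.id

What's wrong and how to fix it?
Bug: 'name' exists in both joined tables, so the database can't tell which one is meant

Fix: Qualify the column with its table alias (c.name)

Corrected query:
SELECT c.name, p.name FROM departments p JOIN staff c ON c.dept_id = p.id

Result:
name | name     
-----+----------
Dave | HR       
Bob  | Legal    
Hank | Finance  
Hank | Marketing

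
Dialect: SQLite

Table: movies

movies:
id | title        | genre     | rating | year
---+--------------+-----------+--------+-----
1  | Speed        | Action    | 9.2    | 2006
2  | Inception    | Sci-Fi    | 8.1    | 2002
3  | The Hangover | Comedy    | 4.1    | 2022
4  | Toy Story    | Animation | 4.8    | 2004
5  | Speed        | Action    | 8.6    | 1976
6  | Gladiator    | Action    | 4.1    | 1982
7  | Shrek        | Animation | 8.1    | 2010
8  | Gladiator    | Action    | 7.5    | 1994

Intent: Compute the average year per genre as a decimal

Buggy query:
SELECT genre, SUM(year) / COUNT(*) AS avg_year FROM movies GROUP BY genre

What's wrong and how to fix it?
Bug: Both operands are integers, so '/' performs integer division and truncates

Fix: Cast one side to REAL so the division keeps the fractional part

Corrected query:
SELECT genre, SUM(year) * 1.0 / COUNT(*) AS avg_year FROM movies GROUP BY genre

Result:
genre     | avg_year
----------+---------
Action    | 1989.5  
Animation | 2007    
Comedy    | 2022    
Sci-Fi    | 2002    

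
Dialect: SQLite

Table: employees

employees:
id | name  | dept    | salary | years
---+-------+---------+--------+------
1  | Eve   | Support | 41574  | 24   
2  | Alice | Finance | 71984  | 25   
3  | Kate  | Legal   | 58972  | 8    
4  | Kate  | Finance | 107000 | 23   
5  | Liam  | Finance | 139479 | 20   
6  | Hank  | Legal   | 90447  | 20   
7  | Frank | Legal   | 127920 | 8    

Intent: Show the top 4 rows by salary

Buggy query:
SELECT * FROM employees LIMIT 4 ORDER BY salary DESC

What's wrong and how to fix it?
Bug: LIMIT must come after ORDER BY

Fix: Swap the clauses: ORDER BY first, then LIMIT

Corrected query:
SELECT * FROM employees ORDER BY salary DESC LIMIT 4

Result:
id | name  | dept    | salary | years
---+-------+---------+--------+------
5  | Liam  | Finance | 139479 | 20   
7  | Frank | Legal   | 127920 | 8    
4  | Kate  | Finance | 107000 | 23   
6  | Hank  | Legal   | 90447  | 20   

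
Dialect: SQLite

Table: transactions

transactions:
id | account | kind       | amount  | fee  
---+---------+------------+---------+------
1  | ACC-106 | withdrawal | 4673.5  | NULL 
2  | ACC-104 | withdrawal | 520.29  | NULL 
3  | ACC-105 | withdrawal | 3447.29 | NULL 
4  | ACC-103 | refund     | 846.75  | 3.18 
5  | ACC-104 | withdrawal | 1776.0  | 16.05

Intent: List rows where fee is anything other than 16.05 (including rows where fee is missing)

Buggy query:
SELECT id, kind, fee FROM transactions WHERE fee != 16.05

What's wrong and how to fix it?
Bug: 'fee != 16.05' is unknown when fee is NULL, so NULL rows are silently excluded

Fix: Add an explicit OR fee IS NULL to include the missing-value rows

Corrected query:
SELECT id, kind, fee FROM transactions WHERE fee != 16.05 OR fee IS NULL

Result:
id | kind       | fee 
---+------------+-----
1  | withdrawal | NULL
2  | withdrawal | NULL
3  | withdrawal | NULL
4  | refund     | 3.18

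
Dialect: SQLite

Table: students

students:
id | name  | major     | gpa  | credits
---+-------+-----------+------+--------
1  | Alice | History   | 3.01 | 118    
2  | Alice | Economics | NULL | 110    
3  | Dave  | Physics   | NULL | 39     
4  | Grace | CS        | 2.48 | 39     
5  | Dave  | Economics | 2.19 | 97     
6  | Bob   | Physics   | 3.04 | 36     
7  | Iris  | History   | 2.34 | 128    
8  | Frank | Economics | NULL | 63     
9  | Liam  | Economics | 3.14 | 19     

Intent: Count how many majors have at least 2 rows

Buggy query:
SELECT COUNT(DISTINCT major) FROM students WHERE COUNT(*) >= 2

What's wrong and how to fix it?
Bug: WHERE filters individual rows, not groups, so a group-level COUNT is invalid there

Fix: Group first with HAVING COUNT(*) >= 2, then COUNT the resulting groups

Corrected query:
SELECT COUNT(*) FROM (SELECT major FROM students GROUP BY major HAVING COUNT(*) >= 2)

Result:
COUNT(*)
--------
3       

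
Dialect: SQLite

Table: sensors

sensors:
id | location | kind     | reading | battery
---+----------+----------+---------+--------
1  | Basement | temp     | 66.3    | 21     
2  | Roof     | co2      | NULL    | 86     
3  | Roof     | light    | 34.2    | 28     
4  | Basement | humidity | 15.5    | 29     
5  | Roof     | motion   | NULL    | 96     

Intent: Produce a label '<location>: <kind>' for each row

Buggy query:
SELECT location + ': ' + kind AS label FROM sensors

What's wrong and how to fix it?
Bug: '+' is numeric addition; on text columns SQLite converts them to 0 instead of concatenating

Fix: Use the || operator for string concatenation

Corrected query:
SELECT location || ': ' || kind AS label FROM sensors

Result:
label             
------------------
Basement: temp    
Roof: co2         
Roof: light       
Basement: humidity
Roof: motion      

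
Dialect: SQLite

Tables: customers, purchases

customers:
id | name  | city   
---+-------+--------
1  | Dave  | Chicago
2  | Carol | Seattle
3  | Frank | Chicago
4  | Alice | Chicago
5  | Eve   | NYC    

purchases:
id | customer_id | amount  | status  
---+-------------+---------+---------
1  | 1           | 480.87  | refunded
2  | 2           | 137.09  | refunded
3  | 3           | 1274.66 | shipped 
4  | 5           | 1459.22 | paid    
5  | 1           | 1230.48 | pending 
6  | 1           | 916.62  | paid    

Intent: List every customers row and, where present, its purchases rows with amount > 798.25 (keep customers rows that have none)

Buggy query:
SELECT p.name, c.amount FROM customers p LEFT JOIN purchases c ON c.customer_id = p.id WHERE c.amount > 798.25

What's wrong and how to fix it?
Bug: A WHERE condition on the right-hand table after LEFT JOIN drops unmatched parents

Fix: Put 'c.amount > 798.25' in the JOIN's ON clause instead of WHERE

Corrected query:
SELECT p.name, c.amount FROM customers p LEFT JOIN purchases c ON c.customer_id = p.id AND c.amount > 798.25

Result:
name  | amount 
------+--------
Dave  | 916.62 
Dave  | 1230.48
Carol | NULL   
Frank | 1274.66
Alice | NULL   
Eve   | 1459.22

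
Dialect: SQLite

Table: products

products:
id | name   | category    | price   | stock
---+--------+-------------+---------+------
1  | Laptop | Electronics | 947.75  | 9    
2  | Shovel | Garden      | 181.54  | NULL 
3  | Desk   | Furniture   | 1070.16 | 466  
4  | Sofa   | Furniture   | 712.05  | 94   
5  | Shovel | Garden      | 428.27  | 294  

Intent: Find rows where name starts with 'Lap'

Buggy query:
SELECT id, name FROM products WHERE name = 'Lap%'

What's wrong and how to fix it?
Bug: '=' compares the literal string including the % character; pattern matching needs LIKE

Fix: Use LIKE for wildcard pattern matching

Corrected query:
SELECT id, name FROM products WHERE name LIKE 'Lap%'

Result:
id | name  
---+-------
1  | Laptop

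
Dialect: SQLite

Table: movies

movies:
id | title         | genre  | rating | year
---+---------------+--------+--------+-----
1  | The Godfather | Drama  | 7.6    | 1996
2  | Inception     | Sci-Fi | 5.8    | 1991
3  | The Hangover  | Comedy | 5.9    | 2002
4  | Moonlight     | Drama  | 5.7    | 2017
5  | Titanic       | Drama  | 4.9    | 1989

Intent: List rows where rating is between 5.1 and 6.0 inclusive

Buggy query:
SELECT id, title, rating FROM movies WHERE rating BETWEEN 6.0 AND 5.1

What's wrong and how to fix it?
Bug: The bounds are reversed; BETWEEN a AND b requires a <= b to match anything

Fix: Swap the bounds so the smaller value comes first

Corrected query:
SELECT id, title, rating FROM movies WHERE rating BETWEEN 5.1 AND 6.0

Result:
id | title        | rating
---+--------------+-------
2  | Inception    | 5.8   
3  | The Hangover | 5.9   
4  | Moonlight    | 5.7   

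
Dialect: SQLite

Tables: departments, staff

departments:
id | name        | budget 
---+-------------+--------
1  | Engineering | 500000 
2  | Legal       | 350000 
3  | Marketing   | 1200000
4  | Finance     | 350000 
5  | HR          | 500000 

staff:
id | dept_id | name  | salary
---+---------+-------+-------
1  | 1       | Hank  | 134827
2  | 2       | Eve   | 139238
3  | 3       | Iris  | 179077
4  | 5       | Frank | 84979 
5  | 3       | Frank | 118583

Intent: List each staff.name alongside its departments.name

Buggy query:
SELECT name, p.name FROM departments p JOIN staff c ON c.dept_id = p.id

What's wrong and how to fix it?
Bug: Both tables have a 'name' column; the unqualified reference is ambiguous

Fix: Qualify the column with its table alias (c.name)

Corrected query:
SELECT c.name, p.name FROM departments p JOIN staff c ON c.dept_id = p.id

Result:
name  | name       
------+------------
Hank  | Engineering
Eve   | Legal      
Iris  | Marketing  
Frank | HR         
Frank | Marketing  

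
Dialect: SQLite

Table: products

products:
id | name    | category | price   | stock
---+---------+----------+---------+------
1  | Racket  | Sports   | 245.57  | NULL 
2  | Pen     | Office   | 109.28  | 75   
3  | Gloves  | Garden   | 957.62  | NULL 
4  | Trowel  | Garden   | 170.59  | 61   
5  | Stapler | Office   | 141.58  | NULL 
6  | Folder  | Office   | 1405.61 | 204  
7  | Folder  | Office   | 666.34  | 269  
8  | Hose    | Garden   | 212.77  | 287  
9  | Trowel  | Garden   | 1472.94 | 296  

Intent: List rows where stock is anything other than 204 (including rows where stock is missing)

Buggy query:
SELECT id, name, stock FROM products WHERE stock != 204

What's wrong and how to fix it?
Bug: Inequality against NULL is unknown, not true; rows with NULL are dropped

Fix: Handle NULL separately with IS NULL alongside the inequality

Corrected query:
SELECT id, name, stock FROM products WHERE stock != 204 OR stock IS NULL

Result:
id | name    | stock
---+---------+------
1  | Racket  | NULL 
2  | Pen     | 75   
3  | Gloves  | NULL 
4  | Trowel  | 61   
5  | Stapler | NULL 
7  | Folder  | 269  
8  | Hose    | 287  
9  | Trowel  | 296  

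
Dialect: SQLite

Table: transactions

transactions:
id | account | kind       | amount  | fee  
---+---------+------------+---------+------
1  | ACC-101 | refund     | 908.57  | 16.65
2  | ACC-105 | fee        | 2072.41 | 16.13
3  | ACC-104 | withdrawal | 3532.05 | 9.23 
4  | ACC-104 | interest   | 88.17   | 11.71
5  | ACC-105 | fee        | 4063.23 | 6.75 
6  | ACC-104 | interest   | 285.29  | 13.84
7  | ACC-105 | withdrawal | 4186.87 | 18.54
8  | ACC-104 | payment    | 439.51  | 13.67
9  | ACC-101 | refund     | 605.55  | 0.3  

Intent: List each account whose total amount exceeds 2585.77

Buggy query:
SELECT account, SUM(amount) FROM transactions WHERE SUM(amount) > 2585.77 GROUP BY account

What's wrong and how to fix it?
Bug: WHERE runs before GROUP BY, so aggregates aren't available there

Fix: Move the aggregate condition to a HAVING clause

Corrected query:
SELECT account, SUM(amount) FROM transactions GROUP BY account HAVING SUM(amount) > 2585.77

Result:
account | SUM(amount)
--------+------------
ACC-104 | 4345.02    
ACC-105 | 10322.51   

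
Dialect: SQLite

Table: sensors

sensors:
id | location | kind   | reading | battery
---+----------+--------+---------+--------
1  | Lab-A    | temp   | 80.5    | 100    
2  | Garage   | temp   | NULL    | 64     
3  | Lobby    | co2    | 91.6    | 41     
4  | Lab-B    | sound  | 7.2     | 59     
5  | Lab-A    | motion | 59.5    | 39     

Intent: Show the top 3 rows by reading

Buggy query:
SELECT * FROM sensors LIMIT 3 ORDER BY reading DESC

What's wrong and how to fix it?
Bug: LIMIT must come after ORDER BY

Fix: Swap the clauses: ORDER BY first, then LIMIT

Corrected query:
SELECT * FROM sensors ORDER BY reading DESC LIMIT 3

Result:
id | location | kind   | reading | battery
---+----------+--------+---------+--------
3  | Lobby    | co2    | 91.6    | 41     
1  | Lab-A    | temp   | 80.5    | 100    
5  | Lab-A    | motion | 59.5    | 39     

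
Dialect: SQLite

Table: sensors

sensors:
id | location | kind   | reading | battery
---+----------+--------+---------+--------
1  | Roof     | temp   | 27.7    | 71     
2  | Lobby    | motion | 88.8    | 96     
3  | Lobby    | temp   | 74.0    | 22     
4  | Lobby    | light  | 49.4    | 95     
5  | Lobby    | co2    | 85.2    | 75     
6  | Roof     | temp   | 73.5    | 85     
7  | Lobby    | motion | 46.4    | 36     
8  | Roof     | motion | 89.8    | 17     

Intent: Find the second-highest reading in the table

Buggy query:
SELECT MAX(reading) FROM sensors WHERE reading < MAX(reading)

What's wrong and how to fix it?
Bug: The inner MAX is an aggregate inside WHERE, which is not allowed

Fix: Compute the overall MAX in a subquery, then take MAX of rows below it

Corrected query:
SELECT MAX(reading) FROM sensors WHERE reading < (SELECT MAX(reading) FROM sensors)

Result:
MAX(reading)
------------
88.8        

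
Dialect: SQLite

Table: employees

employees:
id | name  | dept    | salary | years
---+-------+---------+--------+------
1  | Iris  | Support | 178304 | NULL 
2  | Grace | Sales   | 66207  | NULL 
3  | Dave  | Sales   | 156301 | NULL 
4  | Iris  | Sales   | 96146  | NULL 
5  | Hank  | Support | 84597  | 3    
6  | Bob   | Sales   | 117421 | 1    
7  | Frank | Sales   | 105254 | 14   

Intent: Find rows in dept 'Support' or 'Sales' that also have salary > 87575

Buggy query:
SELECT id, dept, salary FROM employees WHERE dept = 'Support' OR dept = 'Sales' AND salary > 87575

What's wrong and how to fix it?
Bug: Without parentheses, AND is evaluated before OR, so the salary filter only applies to the 'Sales' branch

Fix: Add parentheses around the OR so the AND applies to both alternatives

Corrected query:
SELECT id, dept, salary FROM employees WHERE (dept = 'Support' OR dept = 'Sales') AND salary > 87575

Result:
id | dept    | salary
---+---------+-------
1  | Support | 178304
3  | Sales   | 156301
4  | Sales   | 96146 
6  | Sales   | 117421
7  | Sales   | 105254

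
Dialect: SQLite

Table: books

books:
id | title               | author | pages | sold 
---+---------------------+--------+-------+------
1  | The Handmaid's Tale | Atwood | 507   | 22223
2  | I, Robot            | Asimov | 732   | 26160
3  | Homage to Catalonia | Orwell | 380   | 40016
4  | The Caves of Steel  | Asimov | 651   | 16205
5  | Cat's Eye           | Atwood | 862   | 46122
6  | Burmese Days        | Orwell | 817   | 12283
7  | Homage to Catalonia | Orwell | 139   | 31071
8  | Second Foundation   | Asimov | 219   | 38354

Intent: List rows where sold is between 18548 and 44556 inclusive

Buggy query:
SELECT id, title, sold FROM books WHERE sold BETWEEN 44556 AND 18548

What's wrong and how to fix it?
Bug: The bounds are reversed; BETWEEN a AND b requires a <= b to match anything

Fix: Swap the bounds so the smaller value comes first

Corrected query:
SELECT id, title, sold FROM books WHERE sold BETWEEN 18548 AND 44556

Result:
id | title               | sold 
---+---------------------+------
1  | The Handmaid's Tale | 22223
2  | I, Robot            | 26160
3  | Homage to Catalonia | 40016
7  | Homage to Catalonia | 31071
8  | Second Foundation   | 38354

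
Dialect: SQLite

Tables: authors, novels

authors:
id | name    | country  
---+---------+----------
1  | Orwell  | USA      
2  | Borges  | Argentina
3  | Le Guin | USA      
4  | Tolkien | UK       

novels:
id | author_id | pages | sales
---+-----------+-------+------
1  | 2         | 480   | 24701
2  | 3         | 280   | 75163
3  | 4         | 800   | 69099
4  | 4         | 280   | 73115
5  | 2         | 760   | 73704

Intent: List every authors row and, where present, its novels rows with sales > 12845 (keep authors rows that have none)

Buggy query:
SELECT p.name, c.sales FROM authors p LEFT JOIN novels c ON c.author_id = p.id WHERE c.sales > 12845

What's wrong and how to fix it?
Bug: Filtering c.sales in WHERE discards the NULL rows produced by LEFT JOIN, turning it into an inner join

Fix: Put 'c.sales > 12845' in the JOIN's ON clause instead of WHERE

Corrected query:
SELECT p.name, c.sales FROM authors p LEFT JOIN novels c ON c.author_id = p.id AND c.sales > 12845

Result:
name    | sales
--------+------
Orwell  | NULL 
Borges  | 24701
Borges  | 73704
Le Guin | 75163
Tolkien | 69099
Tolkien | 73115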